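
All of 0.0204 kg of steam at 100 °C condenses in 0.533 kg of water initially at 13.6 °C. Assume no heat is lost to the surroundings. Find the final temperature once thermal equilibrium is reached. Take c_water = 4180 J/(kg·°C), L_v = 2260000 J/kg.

Energy balance with sensible and latent terms:
condense steam: −0.0204·2260000 = −46104
  condensate cools 100→T: 0.0204·4180·(T − 100) = 85.27(T − 100)
  original water: 2227.9(T − 13.6)
2313.2 T = 46104 + 8527.2 + 30300 = 84931
T ≈ 36.72 °C — below 100 °C, confirming all the steam condensed.

T_f ≈ 36.7 °C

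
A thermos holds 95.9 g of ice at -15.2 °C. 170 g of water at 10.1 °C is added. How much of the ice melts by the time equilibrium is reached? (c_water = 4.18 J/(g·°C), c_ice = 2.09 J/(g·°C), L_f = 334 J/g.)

m_melted ≈ 12.4 g

Heat available from the water dropping to 0 °C: 170·4.18·10.1 = 7177.1 J.
Of that, 95.9·2.09·15.2 = 3046.6 J goes to bring the ice to 0 °C, leaving 4130.5 J.
To melt every bit of ice: 95.9·334 = 32031 J.
That's not enough to melt it all — equilibrium is at 0 °C with ice remaining.
Mass melted = 4130.5/334 ≈ 12.37 g.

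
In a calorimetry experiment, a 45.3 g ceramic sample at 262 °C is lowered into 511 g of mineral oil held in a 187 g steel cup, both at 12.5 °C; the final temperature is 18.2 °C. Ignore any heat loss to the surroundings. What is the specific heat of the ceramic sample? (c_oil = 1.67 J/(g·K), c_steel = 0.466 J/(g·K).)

c ≈ 0.485 J/(g·K)

Setting the total heat transfer to zero:
45.3·c·(18.2 − 262) + 511·1.67·(18.2 − 12.5) + 187·0.466·(18.2 − 12.5) = 0
-11044 c = -5360.9
c = -5360.9/-11044 ≈ 0.4854 J/(g·K)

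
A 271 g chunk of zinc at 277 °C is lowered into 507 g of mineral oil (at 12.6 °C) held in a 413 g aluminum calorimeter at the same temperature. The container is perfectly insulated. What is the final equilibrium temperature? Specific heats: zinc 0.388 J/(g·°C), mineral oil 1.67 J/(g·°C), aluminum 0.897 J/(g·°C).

Energy conservation, ΣQ = 0:
271*0.388*(T − 277) + 507*1.67*(T − 12.6) + 413*0.897*(T − 12.6) = 0
1322.3 T = 44462
T = 44462 / 1322.3 = 33.6 °C

T_f ≈ 33.6 °C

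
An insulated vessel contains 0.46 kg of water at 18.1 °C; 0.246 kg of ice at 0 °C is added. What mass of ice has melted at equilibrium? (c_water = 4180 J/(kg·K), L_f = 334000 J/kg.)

m_melted ≈ 0.104 kg

Water can give up m c ΔT = 0.46·4180·18.1 = 34803 J before reaching 0 °C.
To melt every bit of ice: 0.246·334000 = 82164 J.
Since 34803 < 82164 J, not all the ice melts; equilibrium is at 0 °C.
Mass melted = 34803/334000 ≈ 0.1042 kg.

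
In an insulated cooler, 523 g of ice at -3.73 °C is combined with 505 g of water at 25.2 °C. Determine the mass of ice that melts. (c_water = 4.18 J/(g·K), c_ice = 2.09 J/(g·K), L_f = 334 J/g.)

Cooling the water to 0 °C releases 505·4.18·25.2 = 53195 J.
Of that, 523·2.09·3.73 = 4077.2 J goes to bring the ice to 0 °C, leaving 49118 J.
To melt every bit of ice: 523·334 = 174682 J.
49118 J < 174682 J, so only part of the ice melts and the system sits at 0 °C.
m_melted·334 = 49118  ⇒  m_melted ≈ 147.1 g.

m_melted ≈ 147 g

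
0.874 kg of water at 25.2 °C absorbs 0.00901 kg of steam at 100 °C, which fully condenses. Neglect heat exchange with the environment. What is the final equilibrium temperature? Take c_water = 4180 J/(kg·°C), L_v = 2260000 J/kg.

T_f ≈ 31.5 °C

Energy conservation, ΣQ = 0:
condense steam: −0.00901·2260000 = −20363
  condensed water 100 °C→T: 37.66(T − 100)
  water warms: 0.874·4180·(T − 25.2) = 3653.3(T − 25.2)
3691 T = 20363 + 3766.2 + 92064 = 116192
T ≈ 31.48 °C, under the boiling point, so the assumption holds.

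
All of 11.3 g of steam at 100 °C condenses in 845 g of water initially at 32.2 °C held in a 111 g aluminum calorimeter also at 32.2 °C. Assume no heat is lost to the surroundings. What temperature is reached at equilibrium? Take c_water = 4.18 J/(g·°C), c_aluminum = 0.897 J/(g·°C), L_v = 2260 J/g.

T_f ≈ 40.0 °C

Heat gained plus heat lost sum to zero:
condense steam: −11.3×2260 = −25538
  condensed water 100 °C→T: 47.23(T − 100)
  original water: 3532.1(T − 32.2)
  cup: 99.57(T − 32.2)
3678.9 T = 25538 + 4723.4 + 116940 = 147201
T ≈ 40.01 °C, under the boiling point, so the assumption holds.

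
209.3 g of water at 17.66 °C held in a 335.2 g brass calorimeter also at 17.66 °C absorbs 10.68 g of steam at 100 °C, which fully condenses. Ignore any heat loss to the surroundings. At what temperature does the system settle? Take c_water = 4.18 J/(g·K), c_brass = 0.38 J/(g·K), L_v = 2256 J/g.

Heat gained plus heat lost sum to zero:
latent heat released on condensation: 10.68·2256 = 24094; condensate cools 100→T: 10.68·4.18·(T − 100) = 44.64(T − 100); water warms: 209.3·4.18·(T − 17.66) = 874.87(T − 17.66); cup: 127.38(T − 17.66)
1046.9 T = 24094 + 4464.2 + 17700 = 46258
T ≈ 44.19 °C, under the boiling point, so the assumption holds.

T_f ≈ 44.2 °C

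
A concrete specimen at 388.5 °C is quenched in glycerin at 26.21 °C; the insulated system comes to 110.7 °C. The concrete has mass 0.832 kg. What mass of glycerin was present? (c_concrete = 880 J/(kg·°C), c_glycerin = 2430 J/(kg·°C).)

m ≈ 0.991 kg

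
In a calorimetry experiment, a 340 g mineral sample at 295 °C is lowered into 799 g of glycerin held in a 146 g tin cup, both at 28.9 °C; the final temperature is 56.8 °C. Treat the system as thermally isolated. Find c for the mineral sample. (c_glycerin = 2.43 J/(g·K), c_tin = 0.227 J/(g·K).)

c ≈ 0.68 J/(g·K)

Heat gained plus heat lost sum to zero:
340×c×(56.8 − 295) + 799×2.43×(56.8 − 28.9) + 146×0.227×(56.8 − 28.9) = 0
-80988 c = -55094
c = -55094/-80988 ≈ 0.6803 J/(g·K)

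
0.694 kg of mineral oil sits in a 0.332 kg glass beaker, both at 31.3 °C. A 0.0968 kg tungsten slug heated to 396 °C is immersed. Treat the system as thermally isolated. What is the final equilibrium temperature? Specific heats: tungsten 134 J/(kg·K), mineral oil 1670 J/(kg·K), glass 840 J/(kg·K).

T_f ≈ 34.6 °C

Energy conservation, ΣQ = 0:
0.0968·134·(T − 396) + 0.694·1670·(T − 31.3) + 0.332·840·(T − 31.3) = 0
12.97(T − 396) + 1159(T − 31.3) + 278.88(T − 31.3) = 0
(12.97 + 1159 + 278.88) T = 12.97·396 + 1159·31.3 + 278.88·31.3
T = 50142/1450.8 ≈ 34.56 °C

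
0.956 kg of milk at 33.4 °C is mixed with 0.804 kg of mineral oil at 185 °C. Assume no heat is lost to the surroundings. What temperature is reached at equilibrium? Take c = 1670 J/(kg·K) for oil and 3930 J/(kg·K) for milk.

T_f ≈ 73.3 °C

Energy conservation, ΣQ = 0:
0.804×1670×(T − 185) + 0.956×3930×(T − 33.4) = 0
5099.8 T = 373882
T ≈ 73.31 °C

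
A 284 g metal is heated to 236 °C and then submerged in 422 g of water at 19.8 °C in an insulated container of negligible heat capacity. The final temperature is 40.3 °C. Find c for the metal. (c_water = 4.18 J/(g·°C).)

Net heat exchanged in the isolated system is zero:
284×c×(40.3 − 236) + 422×4.18×(40.3 − 19.8) = 0
-55579 c = -36161
c = -36161/-55579 ≈ 0.6506 J/(g·°C)

c ≈ 0.651 J/(g·°C)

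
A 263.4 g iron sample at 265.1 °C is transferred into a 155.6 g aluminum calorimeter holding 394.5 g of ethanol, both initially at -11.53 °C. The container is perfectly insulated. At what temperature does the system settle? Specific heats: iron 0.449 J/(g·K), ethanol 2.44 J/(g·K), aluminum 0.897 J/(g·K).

T_f ≈ 15.3 °C

T_f is the heat-capacity-weighted average of the initial temperatures:
T_f = (118.27×265.1 + 962.58×(-11.53) + 139.57×(-11.53)) / (118.27 + 962.58 + 139.57)
    = 18645 / 1220.4 ≈ 15.28 °C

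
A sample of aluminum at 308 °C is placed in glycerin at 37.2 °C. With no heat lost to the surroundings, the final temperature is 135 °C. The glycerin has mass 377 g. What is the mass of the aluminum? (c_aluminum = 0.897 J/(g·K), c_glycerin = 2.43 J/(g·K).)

Heat lost by the aluminum = heat gained by the glycerin:
m×0.897×(308 − 135) = 377×2.43×(135 − 37.2)
155.18 m = 89596  ⇒  m ≈ 577.4 g

m ≈ 577 g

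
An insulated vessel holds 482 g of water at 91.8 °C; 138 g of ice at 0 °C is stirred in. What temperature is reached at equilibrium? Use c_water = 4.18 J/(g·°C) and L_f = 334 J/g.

Sum of m c ΔT and latent-heat terms is zero:
latent heat to melt: 138·334 = 46092; meltwater 0→T: 138·4.18·T = 576.84 T; water cools: 482·4.18·(T − 91.8) = 2014.8(T − 91.8)
2591.6 T = 184955 − 46092 = 138863
T ≈ 53.58 °C — above 0 °C, consistent with complete melting.

T_f ≈ 53.6 °C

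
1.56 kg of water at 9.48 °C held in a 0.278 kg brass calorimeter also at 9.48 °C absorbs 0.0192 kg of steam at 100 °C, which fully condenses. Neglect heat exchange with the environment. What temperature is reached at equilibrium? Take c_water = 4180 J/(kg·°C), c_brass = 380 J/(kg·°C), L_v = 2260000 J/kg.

T_f ≈ 17.0 °C

Energy conservation, ΣQ = 0:
latent heat released on condensation: 0.0192·2260000 = 43392; condensed water 100 °C→T: 80.26(T − 100); water warms: 1.56·4180·(T − 9.48) = 6520.8(T − 9.48); cup: 105.64(T − 9.48)
6706.7 T = 43392 + 8025.6 + 62819 = 114236
T ≈ 17.03 °C (< 100 °C, so full condensation is consistent).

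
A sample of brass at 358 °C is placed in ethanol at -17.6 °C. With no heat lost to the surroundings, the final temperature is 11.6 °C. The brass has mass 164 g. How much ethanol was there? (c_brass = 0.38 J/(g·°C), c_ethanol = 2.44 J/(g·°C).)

m ≈ 303 g

|Q_brass| = |Q_ethanol|:
164×0.38×(358 − 11.6) = m×2.44×(11.6 − (-17.6))
71.25 m = 21588  ⇒  m ≈ 303 g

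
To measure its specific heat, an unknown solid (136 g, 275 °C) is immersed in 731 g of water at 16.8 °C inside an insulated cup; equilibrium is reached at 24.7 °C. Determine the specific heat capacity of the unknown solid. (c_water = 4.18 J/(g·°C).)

c ≈ 0.709 J/(g·°C)

Energy conservation, ΣQ = 0:
136·c·(24.7 − 275) + 731·4.18·(24.7 − 16.8) = 0
-34041 c = -24139
c = -24139/-34041 ≈ 0.7091 J/(g·°C)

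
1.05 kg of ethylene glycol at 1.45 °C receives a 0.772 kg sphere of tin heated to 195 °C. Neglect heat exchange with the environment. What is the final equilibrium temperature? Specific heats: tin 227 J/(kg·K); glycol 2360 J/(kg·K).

T_f ≈ 14.2 °C

|Q_tin| = |Q_glycol|:
0.772×227×(195 − T) = 1.05×2360×(T − 1.45)
175.24(195 − T) = 2478(T − 1.45)
2653.2 T = 37766  ⇒  T ≈ 14.23 °C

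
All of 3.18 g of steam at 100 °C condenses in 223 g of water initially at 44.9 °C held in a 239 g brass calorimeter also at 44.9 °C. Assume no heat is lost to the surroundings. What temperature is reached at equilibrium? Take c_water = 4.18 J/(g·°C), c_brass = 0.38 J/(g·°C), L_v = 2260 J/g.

Setting the total heat transfer to zero:
steam→water at 100 °C releases m L_v = 3.18×2260 = 7186.8; condensate cools 100→T: 3.18×4.18×(T − 100) = 13.29(T − 100); original water: 932.14(T − 44.9); cup: 90.82(T − 44.9)
1036.3 T = 7186.8 + 1329.2 + 45931 = 54447
T ≈ 52.54 °C — below 100 °C, confirming all the steam condensed.

T_f ≈ 52.5 °C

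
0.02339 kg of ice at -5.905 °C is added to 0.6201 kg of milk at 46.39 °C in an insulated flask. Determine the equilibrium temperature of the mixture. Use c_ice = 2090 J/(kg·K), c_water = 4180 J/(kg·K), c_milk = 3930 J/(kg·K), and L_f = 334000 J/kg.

T_f ≈ 41.4 °C

Energy conservation, ΣQ = 0:
warm ice to 0 °C: 0.02339·2090·(0 − (-5.905)) = 288.67
  melt ice: 0.02339·334000 = 7812.3
  warm the meltwater: 97.77 T
  milk cools: 0.6201·3930·(T − 46.39) = 2437(T − 46.39)
2534.8 T = 113052 − 8100.9 = 104951
T ≈ 41.40 °C. Since T > 0 °C, the all-ice-melts assumption holds.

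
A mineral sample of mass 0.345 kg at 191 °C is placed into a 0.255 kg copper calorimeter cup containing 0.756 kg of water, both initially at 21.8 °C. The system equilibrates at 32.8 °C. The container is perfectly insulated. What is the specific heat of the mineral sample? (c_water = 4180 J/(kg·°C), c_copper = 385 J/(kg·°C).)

c ≈ 657 J/(kg·°C)

Heat gained plus heat lost sum to zero:
0.345·c·(32.8 − 191) + 0.756·4180·(32.8 − 21.8) + 0.255·385·(32.8 − 21.8) = 0
-54.58 c = -35841
c = -35841/-54.58 ≈ 656.7 J/(kg·°C)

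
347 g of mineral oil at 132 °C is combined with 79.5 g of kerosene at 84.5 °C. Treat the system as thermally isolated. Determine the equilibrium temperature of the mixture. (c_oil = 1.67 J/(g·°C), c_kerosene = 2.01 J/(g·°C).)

T_f is the heat-capacity-weighted average of the initial temperatures:
T_f = (579.49·132 + 159.79·84.5) / (579.49 + 159.79)
    = 89995 / 739.28 ≈ 121.73 °C

T_f ≈ 121.7 °C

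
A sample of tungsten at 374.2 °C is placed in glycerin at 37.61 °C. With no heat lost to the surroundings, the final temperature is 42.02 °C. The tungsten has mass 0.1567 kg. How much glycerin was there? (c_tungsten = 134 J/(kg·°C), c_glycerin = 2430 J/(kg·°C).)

m ≈ 0.651 kg

Energy conservation, ΣQ = 0:
0.1567·134·(42.02 − 374.2) + m·2430·(42.02 − 37.61) = 0
10716 m = 6975
m = 6975/10716 ≈ 0.6509 kg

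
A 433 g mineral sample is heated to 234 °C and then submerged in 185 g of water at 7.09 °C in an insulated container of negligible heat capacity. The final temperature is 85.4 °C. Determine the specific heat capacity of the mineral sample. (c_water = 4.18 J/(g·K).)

c ≈ 0.941 J/(g·K)

Heat lost by the mineral sample = heat gained by the water:
433×c×(234 − 85.4) = 185×4.18×(85.4 − 7.09)
64344 c = 60557  ⇒  c ≈ 0.9411 J/(g·K)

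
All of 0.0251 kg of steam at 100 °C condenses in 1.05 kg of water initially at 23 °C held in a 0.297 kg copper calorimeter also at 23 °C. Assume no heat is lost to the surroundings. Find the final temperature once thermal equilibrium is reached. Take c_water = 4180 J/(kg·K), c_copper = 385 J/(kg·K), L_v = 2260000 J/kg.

T_f ≈ 37.1 °C

Taking heat into each body as positive, Σ m c ΔT = 0:
steam→water at 100 °C releases m L_v = 0.0251×2260000 = 56726
  condensed water 100 °C→T: 104.92(T − 100)
  water warms: 1.05×4180×(T − 23) = 4389(T − 23)
  copper cup: 0.297×385×(T − 23) = 114.34(T − 23)
4608.3 T = 56726 + 10492 + 103577 = 170795
T ≈ 37.06 °C — below 100 °C, confirming all the steam condensed.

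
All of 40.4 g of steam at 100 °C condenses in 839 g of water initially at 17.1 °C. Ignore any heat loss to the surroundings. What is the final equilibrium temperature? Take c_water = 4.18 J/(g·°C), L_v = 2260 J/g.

T_f ≈ 45.7 °C

Taking heat into each body as positive, Σ m c ΔT = 0:
steam→water at 100 °C releases m L_v = 40.4×2260 = 91304; condensate cools 100→T: 40.4×4.18×(T − 100) = 168.87(T − 100); original water: 3507(T − 17.1)
3675.9 T = 91304 + 16887 + 59970 = 168161
T ≈ 45.75 °C — below 100 °C, confirming all the steam condensed.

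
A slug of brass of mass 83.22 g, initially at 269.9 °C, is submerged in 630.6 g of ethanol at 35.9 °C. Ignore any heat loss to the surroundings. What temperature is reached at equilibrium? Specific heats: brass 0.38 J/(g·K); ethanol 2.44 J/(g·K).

T_f ≈ 40.6 °C

|Q_brass| = |Q_ethanol|:
83.22×0.38×(269.9 − T) = 630.6×2.44×(T − 35.9)
31.62(269.9 − T) = 1538.7(T − 35.9)
1570.3 T = 63773  ⇒  T ≈ 40.61 °C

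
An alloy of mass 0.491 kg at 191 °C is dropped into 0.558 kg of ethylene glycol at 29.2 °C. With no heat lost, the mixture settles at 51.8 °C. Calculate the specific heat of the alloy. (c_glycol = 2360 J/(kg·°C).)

c ≈ 435 J/(kg·°C)

Taking heat into each body as positive, Σ m c ΔT = 0:
0.491×c×(51.8 − 191) + 0.558×2360×(51.8 − 29.2) = 0
-68.35 c = -29761
c = -29761/-68.35 ≈ 435.4 J/(kg·°C)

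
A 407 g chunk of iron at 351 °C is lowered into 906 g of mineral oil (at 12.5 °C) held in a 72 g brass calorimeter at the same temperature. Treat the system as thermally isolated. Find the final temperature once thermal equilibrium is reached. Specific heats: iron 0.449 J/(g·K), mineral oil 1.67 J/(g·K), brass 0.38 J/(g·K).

Conservation of energy gives ΣQ = 0:
407*0.449*(T − 351) + 906*1.67*(T − 12.5) + 72*0.38*(T − 12.5) = 0
182.74(T − 351) + 1513(T − 12.5) + 27.36(T − 12.5) = 0
1723.1 T = 83398
T = 83398 / 1723.1 = 48.4 °C

T_f ≈ 48.4 °C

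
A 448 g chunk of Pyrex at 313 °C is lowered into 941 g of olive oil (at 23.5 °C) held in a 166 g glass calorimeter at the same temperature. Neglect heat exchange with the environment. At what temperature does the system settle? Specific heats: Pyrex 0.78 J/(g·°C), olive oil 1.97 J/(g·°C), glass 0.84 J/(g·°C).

T_f is the heat-capacity-weighted average of the initial temperatures:
T_f = (349.44·313 + 1853.8·23.5 + 139.44·23.5) / (349.44 + 1853.8 + 139.44)
    = 156215 / 2342.7 ≈ 66.68 °C

T_f ≈ 66.7 °C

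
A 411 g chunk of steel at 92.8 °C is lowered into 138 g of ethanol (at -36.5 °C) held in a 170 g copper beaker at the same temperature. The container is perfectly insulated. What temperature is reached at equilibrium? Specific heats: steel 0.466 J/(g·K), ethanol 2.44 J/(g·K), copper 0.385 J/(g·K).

T_f ≈ 5.2 °C

T_f = Σ m_i c_i T_i / Σ m_i c_i:
T_f = (191.53*92.8 + 336.72*(-36.5) + 65.45*(-36.5)) / (191.53 + 336.72 + 65.45)
    = 3094.4 / 593.7 ≈ 5.21 °C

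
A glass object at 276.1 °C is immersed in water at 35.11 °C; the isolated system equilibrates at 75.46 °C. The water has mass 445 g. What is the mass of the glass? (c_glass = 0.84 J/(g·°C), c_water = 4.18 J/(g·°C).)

Setting the total heat transfer to zero:
m×0.84×(75.46 − 276.1) + 445×4.18×(75.46 − 35.11) = 0
-168.54 m = -75055
m = -75055/-168.54 ≈ 445.3 g

m ≈ 445 g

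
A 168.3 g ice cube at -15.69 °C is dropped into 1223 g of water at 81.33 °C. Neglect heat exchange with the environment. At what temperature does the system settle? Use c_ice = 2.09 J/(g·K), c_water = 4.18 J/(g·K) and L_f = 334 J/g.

Taking heat into each body as positive, Σ m c ΔT = 0:
ice -15.69→0 °C: 168.3×2.09×15.69 = 5518.9; latent heat to melt: 168.3×334 = 56212; warm the meltwater: 703.49 T; water cools: 1223×4.18×(T − 81.33) = 5112.1(T − 81.33)
5815.6 T = 415770 − 61731 = 354039
T ≈ 60.88 °C (positive, so assuming full melt was valid).

T_f ≈ 60.9 °C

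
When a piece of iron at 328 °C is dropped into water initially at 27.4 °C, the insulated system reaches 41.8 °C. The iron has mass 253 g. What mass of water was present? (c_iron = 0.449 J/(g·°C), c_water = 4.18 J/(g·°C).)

|Q_iron| = |Q_water|:
253·0.449·(328 − 41.8) = m·4.18·(41.8 − 27.4)
60.19 m = 32511  ⇒  m ≈ 540.1 g

m ≈ 540 g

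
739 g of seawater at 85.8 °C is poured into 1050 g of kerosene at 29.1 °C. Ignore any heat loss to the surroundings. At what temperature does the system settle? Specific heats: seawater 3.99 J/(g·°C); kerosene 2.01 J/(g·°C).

T_f ≈ 62.1 °C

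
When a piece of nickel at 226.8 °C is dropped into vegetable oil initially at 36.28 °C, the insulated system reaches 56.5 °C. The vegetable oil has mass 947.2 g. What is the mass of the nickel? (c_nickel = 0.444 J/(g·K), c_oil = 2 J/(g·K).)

m ≈ 507 g

|Q_nickel| = |Q_oil|:
m×0.444×(226.8 − 56.5) = 947.2×2×(56.5 − 36.28)
75.61 m = 38305  ⇒  m ≈ 506.6 g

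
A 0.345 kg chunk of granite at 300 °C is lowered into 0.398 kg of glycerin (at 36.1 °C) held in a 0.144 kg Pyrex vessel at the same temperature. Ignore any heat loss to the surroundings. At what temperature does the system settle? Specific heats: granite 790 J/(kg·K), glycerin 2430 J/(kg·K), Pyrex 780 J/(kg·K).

Net heat exchanged in the isolated system is zero:
0.345×790×(T − 300) + 0.398×2430×(T − 36.1) + 0.144×780×(T − 36.1) = 0
272.55(T − 300) + 967.14(T − 36.1) + 112.32(T − 36.1) = 0
(272.55 + 967.14 + 112.32) T = 272.55×300 + 967.14×36.1 + 112.32×36.1
T = 120734/1352 ≈ 89.30 °C

T_f ≈ 89.3 °C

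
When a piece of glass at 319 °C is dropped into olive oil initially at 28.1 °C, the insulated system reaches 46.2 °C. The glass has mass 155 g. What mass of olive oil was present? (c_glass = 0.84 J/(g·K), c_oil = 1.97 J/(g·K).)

Setting the total heat transfer to zero:
155×0.84×(46.2 − 319) + m×1.97×(46.2 − 28.1) = 0
35.66 m = 35519
m = 35519/35.66 ≈ 996.1 g

m ≈ 996 g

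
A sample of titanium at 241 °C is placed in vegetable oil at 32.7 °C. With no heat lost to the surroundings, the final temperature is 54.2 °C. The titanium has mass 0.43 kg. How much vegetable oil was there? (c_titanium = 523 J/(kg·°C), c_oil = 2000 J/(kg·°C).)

m ≈ 0.977 kg

Heat gained plus heat lost sum to zero:
0.43×523×(54.2 − 241) + m×2000×(54.2 − 32.7) = 0
43000 m = 42009
m = 42009/43000 ≈ 0.977 kg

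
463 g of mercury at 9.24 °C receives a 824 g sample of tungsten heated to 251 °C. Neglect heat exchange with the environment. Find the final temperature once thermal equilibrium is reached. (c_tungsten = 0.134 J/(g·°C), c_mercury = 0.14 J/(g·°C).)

T_f ≈ 161.6 °C

Heat lost by the tungsten equals heat gained by the mercury:
824*0.134*(251 − T) = 463*0.14*(T − 9.24)
110.42(251 − T) = 64.82(T − 9.24)
175.24 T = 28313  ⇒  T ≈ 161.57 °C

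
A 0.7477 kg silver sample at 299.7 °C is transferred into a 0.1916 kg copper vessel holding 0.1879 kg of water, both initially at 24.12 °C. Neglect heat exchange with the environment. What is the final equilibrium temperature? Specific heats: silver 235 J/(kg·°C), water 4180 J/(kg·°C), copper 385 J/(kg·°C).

Net heat exchanged in the isolated system is zero:
0.7477×235×(T − 299.7) + 0.1879×4180×(T − 24.12) + 0.1916×385×(T − 24.12) = 0
1034.9 T = 73384
T ≈ 70.91 °C

T_f ≈ 70.9 °C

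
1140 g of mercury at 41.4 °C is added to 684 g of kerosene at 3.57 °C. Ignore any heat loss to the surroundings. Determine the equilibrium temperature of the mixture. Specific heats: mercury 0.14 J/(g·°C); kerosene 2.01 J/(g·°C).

T_f ≈ 7.5 °C

Let T be the final temperature. ΣQ_i = 0:
1140×0.14×(T − 41.4) + 684×2.01×(T − 3.57) = 0
159.6(T − 41.4) + 1374.8(T − 3.57) = 0
(159.6 + 1374.8) T = 159.6×41.4 + 1374.8×3.57
T = 11516/1534.4 ≈ 7.50 °C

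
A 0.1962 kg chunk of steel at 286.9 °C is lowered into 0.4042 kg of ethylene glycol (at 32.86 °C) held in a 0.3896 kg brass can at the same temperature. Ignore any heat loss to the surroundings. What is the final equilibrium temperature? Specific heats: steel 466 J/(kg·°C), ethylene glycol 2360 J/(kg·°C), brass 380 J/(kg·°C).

T_f ≈ 52.3 °C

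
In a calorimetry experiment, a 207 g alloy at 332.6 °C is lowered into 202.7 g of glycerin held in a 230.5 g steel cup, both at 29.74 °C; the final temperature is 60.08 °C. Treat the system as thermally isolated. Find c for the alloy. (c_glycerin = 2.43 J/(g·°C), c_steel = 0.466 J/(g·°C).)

Heat gained plus heat lost sum to zero:
207×c×(60.08 − 332.6) + 202.7×2.43×(60.08 − 29.74) + 230.5×0.466×(60.08 − 29.74) = 0
-56412 c = -18203
c = -18203/-56412 ≈ 0.3227 J/(g·°C)

c ≈ 0.323 J/(g·°C)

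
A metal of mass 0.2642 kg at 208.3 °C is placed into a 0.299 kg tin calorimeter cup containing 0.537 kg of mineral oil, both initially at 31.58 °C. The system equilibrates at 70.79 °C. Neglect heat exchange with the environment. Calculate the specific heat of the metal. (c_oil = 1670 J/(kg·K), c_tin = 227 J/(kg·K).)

c ≈ 1040 J/(kg·K)

Taking heat into each body as positive, Σ m c ΔT = 0:
0.2642·c·(70.79 − 208.3) + 0.537·1670·(70.79 − 31.58) + 0.299·227·(70.79 − 31.58) = 0
-36.33 c = -37824
c = -37824/-36.33 ≈ 1041 J/(kg·K)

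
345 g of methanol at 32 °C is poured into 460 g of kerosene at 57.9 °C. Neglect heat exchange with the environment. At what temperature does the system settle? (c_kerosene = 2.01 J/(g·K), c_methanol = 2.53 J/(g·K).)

T_f ≈ 45.3 °C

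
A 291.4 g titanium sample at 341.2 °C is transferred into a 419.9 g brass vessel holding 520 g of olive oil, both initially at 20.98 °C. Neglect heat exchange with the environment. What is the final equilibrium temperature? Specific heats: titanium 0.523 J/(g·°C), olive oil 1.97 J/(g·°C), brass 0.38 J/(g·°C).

T_f ≈ 57.5 °C

Energy conservation, ΣQ = 0:
291.4·0.523·(T − 341.2) + 520·1.97·(T − 20.98) + 419.9·0.38·(T − 20.98) = 0
(152.4 + 1024.4 + 159.56) T = 152.4·341.2 + 1024.4·20.98 + 159.56·20.98
T = 76839 / 1336.4 = 57.5 °C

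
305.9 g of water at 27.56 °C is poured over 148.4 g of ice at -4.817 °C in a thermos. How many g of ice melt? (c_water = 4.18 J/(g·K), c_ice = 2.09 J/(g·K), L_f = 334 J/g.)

m_melted ≈ 101 g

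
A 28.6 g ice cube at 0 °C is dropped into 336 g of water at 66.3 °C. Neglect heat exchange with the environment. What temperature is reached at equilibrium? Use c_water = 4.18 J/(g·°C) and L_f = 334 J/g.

T_f ≈ 54.8 °C

Heat gained plus heat lost sum to zero:
fusion: m_ice L_f = 28.6×334 = 9552.4
  warm the meltwater: 119.55 T
  water: 1404.5(T − 66.3)
1524 T = 93117 − 9552.4 = 83565
T ≈ 54.83 °C. Since T > 0 °C, the all-ice-melts assumption holds.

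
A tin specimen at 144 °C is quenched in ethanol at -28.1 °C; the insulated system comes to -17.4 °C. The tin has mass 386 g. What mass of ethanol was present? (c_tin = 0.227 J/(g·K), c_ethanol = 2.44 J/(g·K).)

Taking heat into each body as positive, Σ m c ΔT = 0:
386·0.227·(-17.4 − 144) + m·2.44·(-17.4 − (-28.1)) = 0
26.11 m = 14142
m = 14142/26.11 ≈ 541.7 g

m ≈ 542 g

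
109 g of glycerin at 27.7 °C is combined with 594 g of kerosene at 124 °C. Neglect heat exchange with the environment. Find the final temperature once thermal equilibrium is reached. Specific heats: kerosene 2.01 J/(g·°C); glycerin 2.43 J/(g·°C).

Net heat exchanged in the isolated system is zero:
594*2.01*(T − 124) + 109*2.43*(T − 27.7) = 0
(1193.9 + 264.87) T = 1193.9*124 + 264.87*27.7
T ≈ 106.52 °C

T_f ≈ 106.5 °C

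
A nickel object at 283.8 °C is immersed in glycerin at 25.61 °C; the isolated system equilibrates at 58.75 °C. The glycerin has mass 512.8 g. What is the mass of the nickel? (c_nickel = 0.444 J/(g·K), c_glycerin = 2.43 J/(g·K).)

m ≈ 413 g

Heat lost by the nickel = heat gained by the glycerin:
m·0.444·(283.8 − 58.75) = 512.8·2.43·(58.75 − 25.61)
99.92 m = 41296  ⇒  m ≈ 413.3 g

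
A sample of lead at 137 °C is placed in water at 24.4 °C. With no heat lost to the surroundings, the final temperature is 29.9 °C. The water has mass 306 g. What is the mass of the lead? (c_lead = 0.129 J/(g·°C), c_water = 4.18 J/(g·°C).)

m ≈ 509 g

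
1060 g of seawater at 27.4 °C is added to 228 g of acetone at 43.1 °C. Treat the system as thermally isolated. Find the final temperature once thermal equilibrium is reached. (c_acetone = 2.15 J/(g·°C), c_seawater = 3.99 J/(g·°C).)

Taking heat into each body as positive, Σ m c ΔT = 0:
228×2.15×(T − 43.1) + 1060×3.99×(T − 27.4) = 0
490.2(T − 43.1) + 4229.4(T − 27.4) = 0
4719.6 T = 137013
T ≈ 29.03 °C

T_f ≈ 29.0 °C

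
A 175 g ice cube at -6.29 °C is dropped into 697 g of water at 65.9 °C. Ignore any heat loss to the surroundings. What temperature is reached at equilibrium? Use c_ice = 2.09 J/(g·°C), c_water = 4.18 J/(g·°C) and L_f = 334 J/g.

T_f ≈ 36.0 °C

Let T be the final temperature. ΣQ_i = 0:
warm ice to 0 °C: 175·2.09·(0 − (-6.29)) = 2300.6; fusion: m_ice L_f = 175·334 = 58450; warm the meltwater: 731.5 T; water cools: 697·4.18·(T − 65.9) = 2913.5(T − 65.9)
3645 T = 191997 − 60751 = 131246
T ≈ 36.01 °C (positive, so assuming full melt was valid).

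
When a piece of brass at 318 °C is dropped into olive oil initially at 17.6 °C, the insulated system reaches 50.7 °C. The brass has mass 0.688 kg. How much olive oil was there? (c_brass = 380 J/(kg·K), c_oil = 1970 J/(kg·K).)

Net heat exchanged in the isolated system is zero:
0.688·380·(50.7 − 318) + m·1970·(50.7 − 17.6) = 0
65207 m = 69883
m = 69883/65207 ≈ 1.072 kg

m ≈ 1.07 kg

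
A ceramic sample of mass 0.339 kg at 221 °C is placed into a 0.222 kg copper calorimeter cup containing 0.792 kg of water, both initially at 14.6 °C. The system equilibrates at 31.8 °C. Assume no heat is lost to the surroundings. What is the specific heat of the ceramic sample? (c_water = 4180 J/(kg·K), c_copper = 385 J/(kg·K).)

c ≈ 911 J/(kg·K)

Net heat exchanged in the isolated system is zero:
0.339·c·(31.8 − 221) + 0.792·4180·(31.8 − 14.6) + 0.222·385·(31.8 − 14.6) = 0
-64.14 c = -58412
c = -58412/-64.14 ≈ 910.7 J/(kg·K)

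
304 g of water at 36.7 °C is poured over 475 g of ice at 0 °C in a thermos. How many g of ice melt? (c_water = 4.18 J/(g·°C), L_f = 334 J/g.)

m_melted ≈ 140 g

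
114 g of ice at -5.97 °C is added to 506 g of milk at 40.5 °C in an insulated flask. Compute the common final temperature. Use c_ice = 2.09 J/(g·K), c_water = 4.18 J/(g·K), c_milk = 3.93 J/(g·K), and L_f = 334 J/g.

Sum of m c ΔT and latent-heat terms is zero:
warm ice to 0 °C: 114×2.09×(0 − (-5.97)) = 1422.4
  melt ice: 114×334 = 38076
  meltwater 0→T: 114×4.18×T = 476.52 T
  milk: 1988.6(T − 40.5)
2465.1 T = 80537 − 39498 = 41039
T ≈ 16.65 °C — above 0 °C, consistent with complete melting.

T_f ≈ 16.6 °C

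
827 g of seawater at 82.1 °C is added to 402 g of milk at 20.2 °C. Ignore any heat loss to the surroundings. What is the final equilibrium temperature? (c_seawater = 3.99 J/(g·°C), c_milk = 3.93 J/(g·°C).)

Heat lost by the seawater equals heat gained by the milk:
827·3.99·(82.1 − T) = 402·3.93·(T − 20.2)
3299.7(82.1 − T) = 1579.9(T − 20.2)
4879.6 T = 302821  ⇒  T ≈ 62.06 °C

T_f ≈ 62.1 °C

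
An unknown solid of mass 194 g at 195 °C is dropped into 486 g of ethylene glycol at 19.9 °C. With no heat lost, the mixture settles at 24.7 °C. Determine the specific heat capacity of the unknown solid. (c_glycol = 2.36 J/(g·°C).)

c ≈ 0.167 J/(g·°C)

Heat lost by the unknown solid = heat gained by the glycol:
194·c·(195 − 24.7) = 486·2.36·(24.7 − 19.9)
33038 c = 5505.4  ⇒  c ≈ 0.1666 J/(g·°C)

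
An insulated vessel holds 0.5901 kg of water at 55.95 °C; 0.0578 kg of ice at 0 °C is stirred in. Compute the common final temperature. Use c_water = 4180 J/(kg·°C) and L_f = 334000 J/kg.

T_f ≈ 43.8 °C

Let T be the final temperature. ΣQ_i = 0:
melt ice: 0.0578×334000 = 19305
  meltwater 0→T: 0.0578×4180×T = 241.6 T
  water: 2466.6(T − 55.95)
2708.2 T = 138007 − 19305 = 118702
T ≈ 43.83 °C. Since T > 0 °C, the all-ice-melts assumption holds.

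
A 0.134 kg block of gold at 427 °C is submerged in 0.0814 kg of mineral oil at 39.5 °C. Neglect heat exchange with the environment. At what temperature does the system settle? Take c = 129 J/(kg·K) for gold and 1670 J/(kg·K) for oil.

Setting the total heat transfer to zero:
0.134·129·(T − 427) + 0.0814·1670·(T − 39.5) = 0
(17.29 + 135.94) T = 17.29·427 + 135.94·39.5
T = 12751 / 153.22 = 83.2 °C

T_f ≈ 83.2 °C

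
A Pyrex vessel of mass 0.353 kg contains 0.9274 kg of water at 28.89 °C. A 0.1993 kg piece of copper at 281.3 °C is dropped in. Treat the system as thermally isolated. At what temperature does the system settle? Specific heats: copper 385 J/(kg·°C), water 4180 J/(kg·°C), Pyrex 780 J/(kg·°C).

T_f ≈ 33.5 °C

Energy conservation, ΣQ = 0:
0.1993·385·(T − 281.3) + 0.9274·4180·(T − 28.89) + 0.353·780·(T − 28.89) = 0
(76.73 + 3876.5 + 275.34) T = 76.73·281.3 + 3876.5·28.89 + 275.34·28.89
T = 141532 / 4228.6 = 33.5 °C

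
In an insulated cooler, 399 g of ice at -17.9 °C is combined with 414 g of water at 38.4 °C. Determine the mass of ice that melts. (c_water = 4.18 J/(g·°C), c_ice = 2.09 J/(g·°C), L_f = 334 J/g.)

m_melted ≈ 154 g

Cooling the water to 0 °C releases 414·4.18·38.4 = 66452 J.
Of that, 399·2.09·17.9 = 14927 J goes to bring the ice to 0 °C, leaving 51525 J.
Fully melting the ice requires m_ice L_f = 399·334 = 133266 J.
That's not enough to melt it all — equilibrium is at 0 °C with ice remaining.
m_melted·334 = 51525  ⇒  m_melted ≈ 154.3 g.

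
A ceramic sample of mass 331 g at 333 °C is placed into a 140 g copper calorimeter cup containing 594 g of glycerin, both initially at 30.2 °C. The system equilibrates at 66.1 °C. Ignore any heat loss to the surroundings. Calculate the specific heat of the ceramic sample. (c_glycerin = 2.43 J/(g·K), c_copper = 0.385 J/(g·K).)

c ≈ 0.608 J/(g·K)

Conservation of energy gives ΣQ = 0:
331·c·(66.1 − 333) + 594·2.43·(66.1 − 30.2) + 140·0.385·(66.1 − 30.2) = 0
-88344 c = -53754
c = -53754/-88344 ≈ 0.6085 J/(g·K)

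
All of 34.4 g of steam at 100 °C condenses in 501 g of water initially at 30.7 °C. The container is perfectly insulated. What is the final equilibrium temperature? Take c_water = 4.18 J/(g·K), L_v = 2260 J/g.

Taking heat into each body as positive, Σ m c ΔT = 0:
latent heat released on condensation: 34.4×2260 = 77744; condensed water 100 °C→T: 143.79(T − 100); water warms: 501×4.18×(T − 30.7) = 2094.2(T − 30.7)
2238 T = 77744 + 14379 + 64291 = 156415
T ≈ 69.89 °C (< 100 °C, so full condensation is consistent).

T_f ≈ 69.9 °C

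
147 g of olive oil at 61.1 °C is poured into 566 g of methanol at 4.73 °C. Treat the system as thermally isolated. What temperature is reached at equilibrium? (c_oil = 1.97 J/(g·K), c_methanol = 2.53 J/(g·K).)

Setting the total heat transfer to zero:
147·1.97·(T − 61.1) + 566·2.53·(T − 4.73) = 0
289.59(T − 61.1) + 1432(T − 4.73) = 0
1721.6 T = 24467
T = 24467/1721.6 ≈ 14.21 °C

T_f ≈ 14.2 °C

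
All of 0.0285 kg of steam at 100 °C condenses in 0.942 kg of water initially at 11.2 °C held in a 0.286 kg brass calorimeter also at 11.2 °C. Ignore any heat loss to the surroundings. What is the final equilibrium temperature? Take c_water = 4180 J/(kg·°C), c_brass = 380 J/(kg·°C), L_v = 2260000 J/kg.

T_f ≈ 29.2 °C

Energy conservation, ΣQ = 0:
latent heat released on condensation: 0.0285·2260000 = 64410; condensate cools 100→T: 0.0285·4180·(T − 100) = 119.13(T − 100); original water: 3937.6(T − 11.2); cup: 108.68(T − 11.2)
4165.4 T = 64410 + 11913 + 45318 = 121641
T ≈ 29.20 °C — below 100 °C, confirming all the steam condensed.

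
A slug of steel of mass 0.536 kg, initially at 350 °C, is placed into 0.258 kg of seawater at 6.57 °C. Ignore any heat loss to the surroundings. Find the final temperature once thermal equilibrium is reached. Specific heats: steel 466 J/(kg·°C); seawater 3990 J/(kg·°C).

Heat lost by the steel equals heat gained by the seawater:
0.536·466·(350 − T) = 0.258·3990·(T − 6.57)
249.78(350 − T) = 1029.4(T − 6.57)
1279.2 T = 94185  ⇒  T ≈ 73.63 °C

T_f ≈ 73.6 °C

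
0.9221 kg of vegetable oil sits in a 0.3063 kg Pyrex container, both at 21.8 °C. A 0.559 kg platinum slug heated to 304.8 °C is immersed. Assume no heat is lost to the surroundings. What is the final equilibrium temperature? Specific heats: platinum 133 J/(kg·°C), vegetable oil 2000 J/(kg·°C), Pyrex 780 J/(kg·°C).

T_f ≈ 31.6 °C

With ΣQ=0 the equilibrium temperature is the m·c-weighted mean:
T_f = (74.35*304.8 + 1844.2*21.8 + 238.91*21.8) / (74.35 + 1844.2 + 238.91)
    = 68073 / 2157.5 ≈ 31.55 °C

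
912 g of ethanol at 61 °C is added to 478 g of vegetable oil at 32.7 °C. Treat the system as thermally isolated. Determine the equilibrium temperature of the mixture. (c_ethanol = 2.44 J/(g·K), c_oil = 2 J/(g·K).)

T_f = Σ m_i c_i T_i / Σ m_i c_i:
T_f = (2225.3·61 + 956·32.7) / (2225.3 + 956)
    = 167003 / 3181.3 ≈ 52.50 °C

T_f ≈ 52.5 °C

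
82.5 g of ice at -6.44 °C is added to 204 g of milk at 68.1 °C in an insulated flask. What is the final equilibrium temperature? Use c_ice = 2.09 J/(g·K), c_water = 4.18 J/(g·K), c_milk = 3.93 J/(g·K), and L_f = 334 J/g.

T_f ≈ 22.6 °C

Energy balance with sensible and latent terms:
ice -6.44→0 °C: 82.5×2.09×6.44 = 1110.4; latent heat to melt: 82.5×334 = 27555; warm the meltwater: 344.85 T; milk: 801.72(T − 68.1)
1146.6 T = 54597 − 28665 = 25932
T ≈ 22.62 °C. Since T > 0 °C, the all-ice-melts assumption holds.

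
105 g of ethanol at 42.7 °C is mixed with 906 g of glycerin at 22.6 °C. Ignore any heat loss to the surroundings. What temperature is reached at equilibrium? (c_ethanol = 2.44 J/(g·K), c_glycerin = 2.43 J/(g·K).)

T_f ≈ 24.7 °C

With ΣQ=0 the equilibrium temperature is the m·c-weighted mean:
T_f = (256.2·42.7 + 2201.6·22.6) / (256.2 + 2201.6)
    = 60695 / 2457.8 ≈ 24.70 °C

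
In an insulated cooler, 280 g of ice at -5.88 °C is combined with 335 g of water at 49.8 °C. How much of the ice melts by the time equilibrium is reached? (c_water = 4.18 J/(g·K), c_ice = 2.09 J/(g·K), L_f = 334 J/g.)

Heat available from the water dropping to 0 °C: 335×4.18×49.8 = 69735 J.
Of that, 280×2.09×5.88 = 3441 J goes to bring the ice to 0 °C, leaving 66294 J.
Melting all 280 g of ice would need 280×334 = 93520 J.
Since 66294 < 93520 J, not all the ice melts; equilibrium is at 0 °C.
Mass melted = 66294/334 ≈ 198.5 g.

m_melted ≈ 198 g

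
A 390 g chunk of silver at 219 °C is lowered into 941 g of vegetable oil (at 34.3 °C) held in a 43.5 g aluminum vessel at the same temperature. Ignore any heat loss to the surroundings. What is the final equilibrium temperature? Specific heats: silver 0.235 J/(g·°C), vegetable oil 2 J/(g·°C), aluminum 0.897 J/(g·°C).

T_f ≈ 42.7 °C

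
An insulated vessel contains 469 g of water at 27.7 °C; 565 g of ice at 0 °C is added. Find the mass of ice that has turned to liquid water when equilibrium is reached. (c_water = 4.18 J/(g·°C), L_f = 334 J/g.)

m_melted ≈ 163 g

Water can give up m c ΔT = 469×4.18×27.7 = 54304 J before reaching 0 °C.
Melting all 565 g of ice would need 565×334 = 188710 J.
That's not enough to melt it all — equilibrium is at 0 °C with ice remaining.
m_melted×334 = 54304  ⇒  m_melted ≈ 162.6 g.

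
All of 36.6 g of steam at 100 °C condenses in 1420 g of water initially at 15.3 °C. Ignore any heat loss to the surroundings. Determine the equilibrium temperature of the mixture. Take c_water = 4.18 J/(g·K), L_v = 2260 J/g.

Let T be the final temperature. ΣQ_i = 0:
condense steam: −36.6×2260 = −82716
  condensed water 100 °C→T: 152.99(T − 100)
  water warms: 1420×4.18×(T − 15.3) = 5935.6(T − 15.3)
6088.6 T = 82716 + 15299 + 90815 = 188829
T ≈ 31.01 °C — below 100 °C, confirming all the steam condensed.

T_f ≈ 31.0 °C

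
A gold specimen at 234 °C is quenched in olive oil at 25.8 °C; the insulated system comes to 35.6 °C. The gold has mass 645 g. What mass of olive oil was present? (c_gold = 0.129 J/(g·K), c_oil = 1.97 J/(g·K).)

m ≈ 855 g

Heat lost by the gold = heat gained by the oil:
645·0.129·(234 − 35.6) = m·1.97·(35.6 − 25.8)
19.31 m = 16508  ⇒  m ≈ 855.1 g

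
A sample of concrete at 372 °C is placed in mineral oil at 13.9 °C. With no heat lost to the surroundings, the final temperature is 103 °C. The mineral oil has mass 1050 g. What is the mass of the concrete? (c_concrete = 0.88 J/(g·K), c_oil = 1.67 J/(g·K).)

m ≈ 660 g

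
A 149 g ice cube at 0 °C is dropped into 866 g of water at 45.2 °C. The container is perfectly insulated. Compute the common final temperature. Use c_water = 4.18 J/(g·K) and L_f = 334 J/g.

T_f ≈ 26.8 °C

Heat gained plus heat lost sum to zero:
fusion: m_ice L_f = 149×334 = 49766
  meltwater 0→T: 149×4.18×T = 622.82 T
  water: 3619.9(T − 45.2)
4242.7 T = 163619 − 49766 = 113853
T ≈ 26.83 °C — above 0 °C, consistent with complete melting.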